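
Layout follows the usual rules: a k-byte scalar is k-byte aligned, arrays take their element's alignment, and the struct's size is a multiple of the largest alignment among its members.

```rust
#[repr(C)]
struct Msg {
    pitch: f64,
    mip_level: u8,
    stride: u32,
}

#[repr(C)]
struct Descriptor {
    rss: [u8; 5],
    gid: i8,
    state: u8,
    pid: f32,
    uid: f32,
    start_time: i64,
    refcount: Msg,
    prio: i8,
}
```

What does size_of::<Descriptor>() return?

Msg: pitch at 0 (size 8, align 8) → ends 8; mip_level at 8 (size 1, align 1) → ends 9; pad 3 to align 4 for stride; stride at 12 (size 4, align 4) → ends 16; total 16 bytes, alignment 8
rss at 0 (size 5, align 1) → ends 5
gid at 5 (size 1, align 1) → ends 6
state at 6 (size 1, align 1) → ends 7
pad 1 to align 4 for pid
pid at 8 (size 4, align 4) → ends 12
uid at 12 (size 4, align 4) → ends 16
start_time at 16 (size 8, align 8) → ends 24
refcount at 24 (size 16, align 8) → ends 40
prio at 40 (size 1, align 1) → ends 41
tail pad 7 to reach multiple of 8
total 48 bytes, alignment 8

48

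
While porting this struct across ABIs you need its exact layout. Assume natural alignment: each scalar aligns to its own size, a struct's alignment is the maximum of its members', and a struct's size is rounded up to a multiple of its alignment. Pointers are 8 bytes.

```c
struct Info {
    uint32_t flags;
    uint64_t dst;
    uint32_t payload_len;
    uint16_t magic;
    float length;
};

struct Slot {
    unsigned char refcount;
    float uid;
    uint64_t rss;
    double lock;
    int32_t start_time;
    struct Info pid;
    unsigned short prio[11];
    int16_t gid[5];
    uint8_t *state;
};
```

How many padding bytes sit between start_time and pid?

Info: flags at 0 (size 4, align 4) → ends 4; pad 4 to align 8 for dst; dst at 8 (size 8, align 8) → ends 16; payload_len at 16 (size 4, align 4) → ends 20; magic at 20 (size 2, align 2) → ends 22; pad 2 to align 4 for length; length at 24 (size 4, align 4) → ends 28; tail pad 4 to reach multiple of 8; total 32 bytes, alignment 8
refcount at 0 (size 1, align 1) → ends 1
pad 3 to align 4 for uid
uid at 4 (size 4, align 4) → ends 8
rss at 8 (size 8, align 8) → ends 16
lock at 16 (size 8, align 8) → ends 24
start_time at 24 (size 4, align 4) → ends 28
pad 4 to align 8 for pid
pid at 32 (size 32, align 8) → ends 64

4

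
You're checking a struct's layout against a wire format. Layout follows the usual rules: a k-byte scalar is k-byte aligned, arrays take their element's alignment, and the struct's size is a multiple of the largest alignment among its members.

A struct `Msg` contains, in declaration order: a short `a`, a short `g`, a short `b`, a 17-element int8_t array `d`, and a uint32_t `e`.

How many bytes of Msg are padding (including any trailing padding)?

1

a at 0 (size 2, align 2) → ends 2
g at 2 (size 2, align 2) → ends 4
b at 4 (size 2, align 2) → ends 6
d at 6 (size 17, align 1) → ends 23
pad 1 to align 4 for e
e at 24 (size 4, align 4) → ends 28
total 28 bytes, alignment 4
data bytes 27, size 28 → padding 1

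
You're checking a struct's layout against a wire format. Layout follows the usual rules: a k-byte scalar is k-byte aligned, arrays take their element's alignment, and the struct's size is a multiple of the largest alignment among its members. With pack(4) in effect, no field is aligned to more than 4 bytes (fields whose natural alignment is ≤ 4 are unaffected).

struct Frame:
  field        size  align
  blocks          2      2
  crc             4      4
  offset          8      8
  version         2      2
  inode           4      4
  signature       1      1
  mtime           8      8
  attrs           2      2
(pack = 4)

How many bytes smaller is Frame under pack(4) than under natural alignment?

8

natural layout:
  @0: blocks [2B, align 2] → 2
  +2 pad (align 4)
  @4: crc [4B, align 4] → 8
  @8: offset [8B, align 8] → 16
  @16: version [2B, align 2] → 18
  +2 pad (align 4)
  @20: inode [4B, align 4] → 24
  @24: signature [1B, align 1] → 25
  +7 pad (align 8)
  @32: mtime [8B, align 8] → 40
  @40: attrs [2B, align 2] → 42
  +6 tail pad (align 8)
  size 48, align 8
packed(4) layout:
  @0: blocks [2B, align 2] → 2
  +2 pad (align 4)
  @4: crc [4B, align 4] → 8
  @8: offset [8B, align 4] → 16
  @16: version [2B, align 2] → 18
  +2 pad (align 4)
  @20: inode [4B, align 4] → 24
  @24: signature [1B, align 1] → 25
  +3 pad (align 4)
  @28: mtime [8B, align 4] → 36
  @36: attrs [2B, align 2] → 38
  +2 tail pad (align 4)
  size 40, align 4
48 − 40 = 8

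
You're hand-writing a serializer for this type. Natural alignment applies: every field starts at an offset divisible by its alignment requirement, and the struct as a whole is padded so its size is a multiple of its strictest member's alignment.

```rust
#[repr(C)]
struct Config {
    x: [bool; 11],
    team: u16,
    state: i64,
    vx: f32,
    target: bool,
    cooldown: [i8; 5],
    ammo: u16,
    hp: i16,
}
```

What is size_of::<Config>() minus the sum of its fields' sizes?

5

0..11  x  (11B, 1-aligned)
11..12  -- padding (1B)
12..14  team  (2B, 2-aligned)
14..16  -- padding (2B)
16..24  state  (8B, 8-aligned)
24..28  vx  (4B, 4-aligned)
28..29  target  (1B, 1-aligned)
29..34  cooldown  (5B, 1-aligned)
34..36  ammo  (2B, 2-aligned)
36..38  hp  (2B, 2-aligned)
38..40  -- tail padding (2B)
sizeof = 40, alignof = 8
data bytes 35, size 40 → padding 5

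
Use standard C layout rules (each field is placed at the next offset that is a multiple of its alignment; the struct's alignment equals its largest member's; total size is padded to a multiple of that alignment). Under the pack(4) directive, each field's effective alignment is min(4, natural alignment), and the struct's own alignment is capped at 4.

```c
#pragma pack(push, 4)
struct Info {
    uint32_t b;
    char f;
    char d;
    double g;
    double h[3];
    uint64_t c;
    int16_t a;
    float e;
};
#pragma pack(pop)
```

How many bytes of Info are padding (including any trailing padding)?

@0: b [4B, align 4] → 4
@4: f [1B, align 1] → 5
@5: d [1B, align 1] → 6
+2 pad (align 4)
@8: g [8B, align 4] → 16
@16: h [24B, align 4] → 40
@40: c [8B, align 4] → 48
@48: a [2B, align 2] → 50
+2 pad (align 4)
@52: e [4B, align 4] → 56
size 56, align 4
data bytes 52, size 56 → padding 4

4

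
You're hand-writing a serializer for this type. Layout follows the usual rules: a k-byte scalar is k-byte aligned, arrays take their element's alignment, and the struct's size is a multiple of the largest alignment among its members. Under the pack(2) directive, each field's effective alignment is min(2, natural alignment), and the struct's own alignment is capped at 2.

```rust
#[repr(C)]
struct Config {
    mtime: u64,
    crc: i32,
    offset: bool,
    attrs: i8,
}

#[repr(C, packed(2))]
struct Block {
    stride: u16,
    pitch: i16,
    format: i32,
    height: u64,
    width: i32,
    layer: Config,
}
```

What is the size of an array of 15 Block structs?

Config: 0..8  mtime  (8B, 8-aligned); 8..12  crc  (4B, 4-aligned); 12..13  offset  (1B, 1-aligned); 13..14  attrs  (1B, 1-aligned); 14..16  -- tail padding (2B); sizeof = 16, alignof = 8
0..2  stride  (2B, 2-aligned)
2..4  pitch  (2B, 2-aligned)
4..8  format  (4B, 2-aligned)
8..16  height  (8B, 2-aligned)
16..20  width  (4B, 2-aligned)
20..36  layer  (16B, 2-aligned)
sizeof = 36, alignof = 2
array of 15: 15 × 36 = 540

540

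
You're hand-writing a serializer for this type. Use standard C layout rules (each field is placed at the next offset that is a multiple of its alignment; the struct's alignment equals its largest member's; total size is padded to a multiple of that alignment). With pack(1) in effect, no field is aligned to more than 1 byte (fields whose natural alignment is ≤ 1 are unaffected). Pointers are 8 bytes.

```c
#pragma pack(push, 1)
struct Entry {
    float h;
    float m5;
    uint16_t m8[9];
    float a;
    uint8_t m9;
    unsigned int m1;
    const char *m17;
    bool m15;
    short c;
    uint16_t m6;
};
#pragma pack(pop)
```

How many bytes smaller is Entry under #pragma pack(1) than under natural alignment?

8

natural layout:
  h at 0 (size 4, align 4) → ends 4
  m5 at 4 (size 4, align 4) → ends 8
  m8 at 8 (size 18, align 2) → ends 26
  pad 2 to align 4 for a
  a at 28 (size 4, align 4) → ends 32
  m9 at 32 (size 1, align 1) → ends 33
  pad 3 to align 4 for m1
  m1 at 36 (size 4, align 4) → ends 40
  m17 at 40 (size 8, align 8) → ends 48
  m15 at 48 (size 1, align 1) → ends 49
  pad 1 to align 2 for c
  c at 50 (size 2, align 2) → ends 52
  m6 at 52 (size 2, align 2) → ends 54
  tail pad 2 to reach multiple of 8
  total 56 bytes, alignment 8
packed(1) layout:
  h at 0 (size 4, align 1) → ends 4
  m5 at 4 (size 4, align 1) → ends 8
  m8 at 8 (size 18, align 1) → ends 26
  a at 26 (size 4, align 1) → ends 30
  m9 at 30 (size 1, align 1) → ends 31
  m1 at 31 (size 4, align 1) → ends 35
  m17 at 35 (size 8, align 1) → ends 43
  m15 at 43 (size 1, align 1) → ends 44
  c at 44 (size 2, align 1) → ends 46
  m6 at 46 (size 2, align 1) → ends 48
  total 48 bytes, alignment 1
56 − 48 = 8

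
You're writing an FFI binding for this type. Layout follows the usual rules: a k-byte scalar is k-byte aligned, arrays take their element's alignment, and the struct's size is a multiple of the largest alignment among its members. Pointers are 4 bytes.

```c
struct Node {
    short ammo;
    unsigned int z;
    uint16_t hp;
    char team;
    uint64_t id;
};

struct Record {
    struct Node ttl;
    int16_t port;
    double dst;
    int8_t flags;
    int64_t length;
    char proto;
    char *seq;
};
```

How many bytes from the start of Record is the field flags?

40

Node: ammo at 0 (size 2, align 2) → ends 2; pad 2 to align 4 for z; z at 4 (size 4, align 4) → ends 8; hp at 8 (size 2, align 2) → ends 10; team at 10 (size 1, align 1) → ends 11; pad 5 to align 8 for id; id at 16 (size 8, align 8) → ends 24; total 24 bytes, alignment 8
ttl at 0 (size 24, align 8) → ends 24
port at 24 (size 2, align 2) → ends 26
pad 6 to align 8 for dst
dst at 32 (size 8, align 8) → ends 40
flags at 40 (size 1, align 1) → ends 41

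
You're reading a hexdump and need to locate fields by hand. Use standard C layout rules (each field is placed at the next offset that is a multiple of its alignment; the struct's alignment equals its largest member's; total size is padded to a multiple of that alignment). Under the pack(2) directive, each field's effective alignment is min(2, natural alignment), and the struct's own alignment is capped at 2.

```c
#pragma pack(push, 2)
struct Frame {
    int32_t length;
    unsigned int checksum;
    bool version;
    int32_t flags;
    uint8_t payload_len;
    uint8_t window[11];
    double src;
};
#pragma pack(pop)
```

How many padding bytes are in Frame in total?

length at 0 (size 4, align 2) → ends 4
checksum at 4 (size 4, align 2) → ends 8
version at 8 (size 1, align 1) → ends 9
pad 1 to align 2 for flags
flags at 10 (size 4, align 2) → ends 14
payload_len at 14 (size 1, align 1) → ends 15
window at 15 (size 11, align 1) → ends 26
src at 26 (size 8, align 2) → ends 34
total 34 bytes, alignment 2
data bytes 33, size 34 → padding 1

1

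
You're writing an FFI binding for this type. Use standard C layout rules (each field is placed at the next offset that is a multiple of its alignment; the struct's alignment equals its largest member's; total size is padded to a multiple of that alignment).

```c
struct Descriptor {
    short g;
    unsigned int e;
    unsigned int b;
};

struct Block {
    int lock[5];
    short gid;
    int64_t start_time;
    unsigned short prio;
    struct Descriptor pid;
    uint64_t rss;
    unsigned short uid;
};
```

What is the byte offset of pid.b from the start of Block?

44

Descriptor: g at 0 (size 2, align 2) → ends 2; pad 2 to align 4 for e; e at 4 (size 4, align 4) → ends 8; b at 8 (size 4, align 4) → ends 12; total 12 bytes, alignment 4
lock at 0 (size 20, align 4) → ends 20
gid at 20 (size 2, align 2) → ends 22
pad 2 to align 8 for start_time
start_time at 24 (size 8, align 8) → ends 32
prio at 32 (size 2, align 2) → ends 34
pad 2 to align 4 for pid
pid at 36 (size 12, align 4) → ends 48
within Descriptor: b at 8
36 + 8 = 44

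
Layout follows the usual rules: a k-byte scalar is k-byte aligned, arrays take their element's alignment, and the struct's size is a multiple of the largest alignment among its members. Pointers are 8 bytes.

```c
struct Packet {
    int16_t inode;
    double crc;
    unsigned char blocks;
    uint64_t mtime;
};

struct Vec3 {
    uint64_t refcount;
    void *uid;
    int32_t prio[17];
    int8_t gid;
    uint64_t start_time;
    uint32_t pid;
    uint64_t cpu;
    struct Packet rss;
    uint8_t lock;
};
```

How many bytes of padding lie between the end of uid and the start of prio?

Packet: inode at 0 (size 2, align 2) → ends 2; pad 6 to align 8 for crc; crc at 8 (size 8, align 8) → ends 16; blocks at 16 (size 1, align 1) → ends 17; pad 7 to align 8 for mtime; mtime at 24 (size 8, align 8) → ends 32; total 32 bytes, alignment 8
refcount at 0 (size 8, align 8) → ends 8
uid at 8 (size 8, align 8) → ends 16
prio at 16 (size 68, align 4) → ends 84

0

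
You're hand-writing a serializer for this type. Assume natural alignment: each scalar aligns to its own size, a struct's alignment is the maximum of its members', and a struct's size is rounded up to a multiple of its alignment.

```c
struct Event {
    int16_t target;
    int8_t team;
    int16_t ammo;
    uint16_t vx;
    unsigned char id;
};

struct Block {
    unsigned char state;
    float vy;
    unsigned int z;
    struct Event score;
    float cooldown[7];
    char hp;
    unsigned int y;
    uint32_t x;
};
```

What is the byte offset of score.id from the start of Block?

Event: 0..2  target  (2B, 2-aligned); 2..3  team  (1B, 1-aligned); 3..4  -- padding (1B); 4..6  ammo  (2B, 2-aligned); 6..8  vx  (2B, 2-aligned); 8..9  id  (1B, 1-aligned); 9..10  -- tail padding (1B); sizeof = 10, alignof = 2
0..1  state  (1B, 1-aligned)
1..4  -- padding (3B)
4..8  vy  (4B, 4-aligned)
8..12  z  (4B, 4-aligned)
12..22  score  (10B, 2-aligned)
within Event: id at 8
12 + 8 = 20

20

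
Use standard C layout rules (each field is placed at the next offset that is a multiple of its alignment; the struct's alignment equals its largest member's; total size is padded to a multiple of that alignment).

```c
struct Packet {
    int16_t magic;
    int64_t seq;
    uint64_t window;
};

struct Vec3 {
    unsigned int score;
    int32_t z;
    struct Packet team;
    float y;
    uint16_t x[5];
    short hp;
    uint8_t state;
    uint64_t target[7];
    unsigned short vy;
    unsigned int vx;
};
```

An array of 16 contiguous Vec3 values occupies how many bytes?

Packet: 0..2  magic  (2B, 2-aligned); 2..8  -- padding (6B); 8..16  seq  (8B, 8-aligned); 16..24  window  (8B, 8-aligned); sizeof = 24, alignof = 8
0..4  score  (4B, 4-aligned)
4..8  z  (4B, 4-aligned)
8..32  team  (24B, 8-aligned)
32..36  y  (4B, 4-aligned)
36..46  x  (10B, 2-aligned)
46..48  hp  (2B, 2-aligned)
48..49  state  (1B, 1-aligned)
49..56  -- padding (7B)
56..112  target  (56B, 8-aligned)
112..114  vy  (2B, 2-aligned)
114..116  -- padding (2B)
116..120  vx  (4B, 4-aligned)
sizeof = 120, alignof = 8
array of 16: 16 × 120 = 1920

1920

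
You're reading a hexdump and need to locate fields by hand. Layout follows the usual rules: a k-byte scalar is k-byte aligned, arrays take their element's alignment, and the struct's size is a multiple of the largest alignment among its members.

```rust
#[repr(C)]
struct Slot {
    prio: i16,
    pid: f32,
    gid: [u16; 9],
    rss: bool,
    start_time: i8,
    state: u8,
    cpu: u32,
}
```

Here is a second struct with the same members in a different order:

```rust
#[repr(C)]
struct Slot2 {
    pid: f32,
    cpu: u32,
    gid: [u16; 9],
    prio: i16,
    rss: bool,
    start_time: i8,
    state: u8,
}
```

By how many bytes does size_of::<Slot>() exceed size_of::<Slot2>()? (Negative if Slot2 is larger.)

4

@0: prio [2B, align 2] → 2
+2 pad (align 4)
@4: pid [4B, align 4] → 8
@8: gid [18B, align 2] → 26
@26: rss [1B, align 1] → 27
@27: start_time [1B, align 1] → 28
@28: state [1B, align 1] → 29
+3 pad (align 4)
@32: cpu [4B, align 4] → 36
size 36, align 4
— Slot2 —
@0: pid [4B, align 4] → 4
@4: cpu [4B, align 4] → 8
@8: gid [18B, align 2] → 26
@26: prio [2B, align 2] → 28
@28: rss [1B, align 1] → 29
@29: start_time [1B, align 1] → 30
@30: state [1B, align 1] → 31
+1 tail pad (align 4)
size 32, align 4
36 − 32 = 4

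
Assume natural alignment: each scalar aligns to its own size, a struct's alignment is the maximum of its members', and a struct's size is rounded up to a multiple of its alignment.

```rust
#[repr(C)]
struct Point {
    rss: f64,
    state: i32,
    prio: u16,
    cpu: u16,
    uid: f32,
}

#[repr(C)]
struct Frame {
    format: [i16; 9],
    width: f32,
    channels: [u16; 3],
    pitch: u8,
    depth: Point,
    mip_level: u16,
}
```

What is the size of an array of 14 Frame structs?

896

Point: @0: rss [8B, align 8] → 8; @8: state [4B, align 4] → 12; @12: prio [2B, align 2] → 14; @14: cpu [2B, align 2] → 16; @16: uid [4B, align 4] → 20; +4 tail pad (align 8); size 24, align 8
@0: format [18B, align 2] → 18
+2 pad (align 4)
@20: width [4B, align 4] → 24
@24: channels [6B, align 2] → 30
@30: pitch [1B, align 1] → 31
+1 pad (align 8)
@32: depth [24B, align 8] → 56
@56: mip_level [2B, align 2] → 58
+6 tail pad (align 8)
size 64, align 8
array of 14: 14 × 64 = 896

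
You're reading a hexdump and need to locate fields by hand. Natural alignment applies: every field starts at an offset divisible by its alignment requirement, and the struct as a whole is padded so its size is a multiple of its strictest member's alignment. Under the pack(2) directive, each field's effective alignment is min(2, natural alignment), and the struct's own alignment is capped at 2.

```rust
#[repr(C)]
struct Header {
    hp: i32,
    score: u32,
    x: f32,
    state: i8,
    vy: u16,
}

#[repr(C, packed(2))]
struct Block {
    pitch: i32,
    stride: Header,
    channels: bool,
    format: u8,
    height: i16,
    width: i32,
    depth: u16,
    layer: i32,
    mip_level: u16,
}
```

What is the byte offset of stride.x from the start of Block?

Header: @0: hp [4B, align 4] → 4; @4: score [4B, align 4] → 8; @8: x [4B, align 4] → 12; @12: state [1B, align 1] → 13; +1 pad (align 2); @14: vy [2B, align 2] → 16; size 16, align 4
@0: pitch [4B, align 2] → 4
@4: stride [16B, align 2] → 20
within Header: x at 8
4 + 8 = 12

12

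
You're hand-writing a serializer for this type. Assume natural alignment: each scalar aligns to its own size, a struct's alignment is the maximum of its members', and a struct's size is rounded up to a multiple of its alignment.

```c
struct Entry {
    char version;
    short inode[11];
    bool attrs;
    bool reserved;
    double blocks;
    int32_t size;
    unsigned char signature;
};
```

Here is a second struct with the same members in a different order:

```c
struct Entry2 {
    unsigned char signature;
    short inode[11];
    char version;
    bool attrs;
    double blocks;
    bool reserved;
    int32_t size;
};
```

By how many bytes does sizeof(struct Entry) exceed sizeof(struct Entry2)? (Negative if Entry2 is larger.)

0..1  version  (1B, 1-aligned)
1..2  -- padding (1B)
2..24  inode  (22B, 2-aligned)
24..25  attrs  (1B, 1-aligned)
25..26  reserved  (1B, 1-aligned)
26..32  -- padding (6B)
32..40  blocks  (8B, 8-aligned)
40..44  size  (4B, 4-aligned)
44..45  signature  (1B, 1-aligned)
45..48  -- tail padding (3B)
sizeof = 48, alignof = 8
— Entry2 —
0..1  signature  (1B, 1-aligned)
1..2  -- padding (1B)
2..24  inode  (22B, 2-aligned)
24..25  version  (1B, 1-aligned)
25..26  attrs  (1B, 1-aligned)
26..32  -- padding (6B)
32..40  blocks  (8B, 8-aligned)
40..41  reserved  (1B, 1-aligned)
41..44  -- padding (3B)
44..48  size  (4B, 4-aligned)
sizeof = 48, alignof = 8
48 − 48 = 0

0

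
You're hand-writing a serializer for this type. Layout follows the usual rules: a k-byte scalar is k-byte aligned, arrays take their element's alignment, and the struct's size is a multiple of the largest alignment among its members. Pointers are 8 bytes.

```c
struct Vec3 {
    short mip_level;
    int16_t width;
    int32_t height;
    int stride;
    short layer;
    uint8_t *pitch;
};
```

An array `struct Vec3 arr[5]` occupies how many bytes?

120

mip_level at 0 (size 2, align 2) → ends 2
width at 2 (size 2, align 2) → ends 4
height at 4 (size 4, align 4) → ends 8
stride at 8 (size 4, align 4) → ends 12
layer at 12 (size 2, align 2) → ends 14
pad 2 to align 8 for pitch
pitch at 16 (size 8, align 8) → ends 24
total 24 bytes, alignment 8
array of 5: 5 × 24 = 120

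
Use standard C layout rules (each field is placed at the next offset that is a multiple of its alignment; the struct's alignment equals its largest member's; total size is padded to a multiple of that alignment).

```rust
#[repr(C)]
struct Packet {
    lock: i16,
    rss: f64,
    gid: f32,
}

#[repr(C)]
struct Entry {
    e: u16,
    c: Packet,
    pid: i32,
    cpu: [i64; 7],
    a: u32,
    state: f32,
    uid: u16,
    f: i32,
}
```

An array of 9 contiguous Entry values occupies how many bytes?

Packet: @0: lock [2B, align 2] → 2; +6 pad (align 8); @8: rss [8B, align 8] → 16; @16: gid [4B, align 4] → 20; +4 tail pad (align 8); size 24, align 8
@0: e [2B, align 2] → 2
+6 pad (align 8)
@8: c [24B, align 8] → 32
@32: pid [4B, align 4] → 36
+4 pad (align 8)
@40: cpu [56B, align 8] → 96
@96: a [4B, align 4] → 100
@100: state [4B, align 4] → 104
@104: uid [2B, align 2] → 106
+2 pad (align 4)
@108: f [4B, align 4] → 112
size 112, align 8
array of 9: 9 × 112 = 1008

1008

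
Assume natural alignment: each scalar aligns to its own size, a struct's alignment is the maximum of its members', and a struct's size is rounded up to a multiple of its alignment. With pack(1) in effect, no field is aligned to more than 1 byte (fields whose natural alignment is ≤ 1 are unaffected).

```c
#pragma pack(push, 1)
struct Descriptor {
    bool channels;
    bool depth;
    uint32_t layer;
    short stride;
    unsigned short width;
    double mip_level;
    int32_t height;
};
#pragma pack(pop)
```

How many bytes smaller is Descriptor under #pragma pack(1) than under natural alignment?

10

natural layout:
  @0: channels [1B, align 1] → 1
  @1: depth [1B, align 1] → 2
  +2 pad (align 4)
  @4: layer [4B, align 4] → 8
  @8: stride [2B, align 2] → 10
  @10: width [2B, align 2] → 12
  +4 pad (align 8)
  @16: mip_level [8B, align 8] → 24
  @24: height [4B, align 4] → 28
  +4 tail pad (align 8)
  size 32, align 8
packed(1) layout:
  @0: channels [1B, align 1] → 1
  @1: depth [1B, align 1] → 2
  @2: layer [4B, align 1] → 6
  @6: stride [2B, align 1] → 8
  @8: width [2B, align 1] → 10
  @10: mip_level [8B, align 1] → 18
  @18: height [4B, align 1] → 22
  size 22, align 1
32 − 22 = 10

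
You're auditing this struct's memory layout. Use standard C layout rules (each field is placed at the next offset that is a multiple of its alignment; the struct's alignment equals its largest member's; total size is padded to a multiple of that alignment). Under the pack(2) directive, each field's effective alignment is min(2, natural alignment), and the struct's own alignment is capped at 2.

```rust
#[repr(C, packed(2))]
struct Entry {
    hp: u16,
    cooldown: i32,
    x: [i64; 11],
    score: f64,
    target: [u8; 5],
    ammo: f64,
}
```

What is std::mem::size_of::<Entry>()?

116 bytes

hp at 0 (size 2, align 2) → ends 2
cooldown at 2 (size 4, align 2) → ends 6
x at 6 (size 88, align 2) → ends 94
score at 94 (size 8, align 2) → ends 102
target at 102 (size 5, align 1) → ends 107
pad 1 to align 2 for ammo
ammo at 108 (size 8, align 2) → ends 116
total 116 bytes, alignment 2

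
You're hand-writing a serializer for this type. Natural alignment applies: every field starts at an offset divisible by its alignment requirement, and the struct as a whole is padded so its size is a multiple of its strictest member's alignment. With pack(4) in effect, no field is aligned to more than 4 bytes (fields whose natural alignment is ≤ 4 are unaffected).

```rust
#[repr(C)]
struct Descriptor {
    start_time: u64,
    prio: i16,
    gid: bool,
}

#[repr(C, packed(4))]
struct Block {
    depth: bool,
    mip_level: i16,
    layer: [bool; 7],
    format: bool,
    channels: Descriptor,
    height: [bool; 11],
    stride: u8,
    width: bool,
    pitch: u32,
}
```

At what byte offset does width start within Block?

Descriptor: start_time at 0 (size 8, align 8) → ends 8; prio at 8 (size 2, align 2) → ends 10; gid at 10 (size 1, align 1) → ends 11; tail pad 5 to reach multiple of 8; total 16 bytes, alignment 8
depth at 0 (size 1, align 1) → ends 1
pad 1 to align 2 for mip_level
mip_level at 2 (size 2, align 2) → ends 4
layer at 4 (size 7, align 1) → ends 11
format at 11 (size 1, align 1) → ends 12
channels at 12 (size 16, align 4) → ends 28
height at 28 (size 11, align 1) → ends 39
stride at 39 (size 1, align 1) → ends 40
width at 40 (size 1, align 1) → ends 41

40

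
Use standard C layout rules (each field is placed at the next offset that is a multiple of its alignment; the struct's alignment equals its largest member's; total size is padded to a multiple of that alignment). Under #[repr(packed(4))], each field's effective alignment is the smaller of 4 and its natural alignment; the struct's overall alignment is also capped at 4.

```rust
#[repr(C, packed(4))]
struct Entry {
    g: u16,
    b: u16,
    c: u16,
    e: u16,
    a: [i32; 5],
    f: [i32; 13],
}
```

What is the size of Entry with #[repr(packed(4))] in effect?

0..2  g  (2B, 2-aligned)
2..4  b  (2B, 2-aligned)
4..6  c  (2B, 2-aligned)
6..8  e  (2B, 2-aligned)
8..28  a  (20B, 4-aligned)
28..80  f  (52B, 4-aligned)
sizeof = 80, alignof = 4

80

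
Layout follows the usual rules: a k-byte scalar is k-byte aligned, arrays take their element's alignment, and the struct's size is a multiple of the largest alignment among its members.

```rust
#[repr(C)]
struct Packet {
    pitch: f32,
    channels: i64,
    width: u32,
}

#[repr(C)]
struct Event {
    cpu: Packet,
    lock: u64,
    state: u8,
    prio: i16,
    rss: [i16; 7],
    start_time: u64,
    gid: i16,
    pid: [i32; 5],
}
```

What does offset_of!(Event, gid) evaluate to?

Packet: @0: pitch [4B, align 4] → 4; +4 pad (align 8); @8: channels [8B, align 8] → 16; @16: width [4B, align 4] → 20; +4 tail pad (align 8); size 24, align 8
@0: cpu [24B, align 8] → 24
@24: lock [8B, align 8] → 32
@32: state [1B, align 1] → 33
+1 pad (align 2)
@34: prio [2B, align 2] → 36
@36: rss [14B, align 2] → 50
+6 pad (align 8)
@56: start_time [8B, align 8] → 64
@64: gid [2B, align 2] → 66

64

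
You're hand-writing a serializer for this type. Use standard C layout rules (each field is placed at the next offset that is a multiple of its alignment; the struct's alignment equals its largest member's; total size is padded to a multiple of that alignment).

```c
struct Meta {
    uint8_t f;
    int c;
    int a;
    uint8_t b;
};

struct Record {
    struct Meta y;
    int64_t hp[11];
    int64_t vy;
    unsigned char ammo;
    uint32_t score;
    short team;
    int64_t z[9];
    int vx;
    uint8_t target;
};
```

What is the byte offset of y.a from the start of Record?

Meta: 0..1  f  (1B, 1-aligned); 1..4  -- padding (3B); 4..8  c  (4B, 4-aligned); 8..12  a  (4B, 4-aligned); 12..13  b  (1B, 1-aligned); 13..16  -- tail padding (3B); sizeof = 16, alignof = 4
0..16  y  (16B, 4-aligned)
within Meta: a at 8
0 + 8 = 8

8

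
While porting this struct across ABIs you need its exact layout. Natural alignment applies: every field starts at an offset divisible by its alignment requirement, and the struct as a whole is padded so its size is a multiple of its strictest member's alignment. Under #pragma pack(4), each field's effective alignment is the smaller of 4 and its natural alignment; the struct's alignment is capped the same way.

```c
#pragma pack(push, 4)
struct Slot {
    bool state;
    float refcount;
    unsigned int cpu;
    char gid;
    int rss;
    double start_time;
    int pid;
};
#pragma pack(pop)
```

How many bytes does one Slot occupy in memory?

0..1  state  (1B, 1-aligned)
1..4  -- padding (3B)
4..8  refcount  (4B, 4-aligned)
8..12  cpu  (4B, 4-aligned)
12..13  gid  (1B, 1-aligned)
13..16  -- padding (3B)
16..20  rss  (4B, 4-aligned)
20..28  start_time  (8B, 4-aligned)
28..32  pid  (4B, 4-aligned)
sizeof = 32, alignof = 4

32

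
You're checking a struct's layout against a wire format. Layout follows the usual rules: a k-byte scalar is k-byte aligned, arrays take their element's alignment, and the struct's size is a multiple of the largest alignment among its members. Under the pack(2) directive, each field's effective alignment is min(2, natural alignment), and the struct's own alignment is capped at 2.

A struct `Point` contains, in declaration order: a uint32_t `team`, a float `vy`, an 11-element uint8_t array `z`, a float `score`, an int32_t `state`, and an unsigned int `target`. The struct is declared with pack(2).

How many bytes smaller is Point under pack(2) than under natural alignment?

natural layout:
  0..4  team  (4B, 4-aligned)
  4..8  vy  (4B, 4-aligned)
  8..19  z  (11B, 1-aligned)
  19..20  -- padding (1B)
  20..24  score  (4B, 4-aligned)
  24..28  state  (4B, 4-aligned)
  28..32  target  (4B, 4-aligned)
  sizeof = 32, alignof = 4
packed(2) layout:
  0..4  team  (4B, 2-aligned)
  4..8  vy  (4B, 2-aligned)
  8..19  z  (11B, 1-aligned)
  19..20  -- padding (1B)
  20..24  score  (4B, 2-aligned)
  24..28  state  (4B, 2-aligned)
  28..32  target  (4B, 2-aligned)
  sizeof = 32, alignof = 2
32 − 32 = 0

0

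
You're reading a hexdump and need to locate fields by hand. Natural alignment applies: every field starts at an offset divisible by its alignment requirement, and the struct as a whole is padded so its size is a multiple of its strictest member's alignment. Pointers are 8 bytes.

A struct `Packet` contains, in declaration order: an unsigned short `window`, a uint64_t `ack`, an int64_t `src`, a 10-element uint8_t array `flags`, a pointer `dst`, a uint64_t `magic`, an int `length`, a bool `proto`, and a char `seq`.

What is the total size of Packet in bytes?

64

0..2  window  (2B, 2-aligned)
2..8  -- padding (6B)
8..16  ack  (8B, 8-aligned)
16..24  src  (8B, 8-aligned)
24..34  flags  (10B, 1-aligned)
34..40  -- padding (6B)
40..48  dst  (8B, 8-aligned)
48..56  magic  (8B, 8-aligned)
56..60  length  (4B, 4-aligned)
60..61  proto  (1B, 1-aligned)
61..62  seq  (1B, 1-aligned)
62..64  -- tail padding (2B)
sizeof = 64, alignof = 8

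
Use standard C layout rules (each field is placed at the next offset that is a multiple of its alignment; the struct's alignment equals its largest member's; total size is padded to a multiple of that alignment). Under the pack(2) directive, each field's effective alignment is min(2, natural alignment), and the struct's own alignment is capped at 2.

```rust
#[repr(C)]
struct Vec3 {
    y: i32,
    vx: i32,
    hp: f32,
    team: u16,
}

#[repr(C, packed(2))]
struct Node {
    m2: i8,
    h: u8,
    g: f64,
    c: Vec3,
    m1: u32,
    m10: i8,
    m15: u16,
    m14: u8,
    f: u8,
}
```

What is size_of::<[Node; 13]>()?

Vec3: 0..4  y  (4B, 4-aligned); 4..8  vx  (4B, 4-aligned); 8..12  hp  (4B, 4-aligned); 12..14  team  (2B, 2-aligned); 14..16  -- tail padding (2B); sizeof = 16, alignof = 4
0..1  m2  (1B, 1-aligned)
1..2  h  (1B, 1-aligned)
2..10  g  (8B, 2-aligned)
10..26  c  (16B, 2-aligned)
26..30  m1  (4B, 2-aligned)
30..31  m10  (1B, 1-aligned)
31..32  -- padding (1B)
32..34  m15  (2B, 2-aligned)
34..35  m14  (1B, 1-aligned)
35..36  f  (1B, 1-aligned)
sizeof = 36, alignof = 2
array of 13: 13 × 36 = 468

468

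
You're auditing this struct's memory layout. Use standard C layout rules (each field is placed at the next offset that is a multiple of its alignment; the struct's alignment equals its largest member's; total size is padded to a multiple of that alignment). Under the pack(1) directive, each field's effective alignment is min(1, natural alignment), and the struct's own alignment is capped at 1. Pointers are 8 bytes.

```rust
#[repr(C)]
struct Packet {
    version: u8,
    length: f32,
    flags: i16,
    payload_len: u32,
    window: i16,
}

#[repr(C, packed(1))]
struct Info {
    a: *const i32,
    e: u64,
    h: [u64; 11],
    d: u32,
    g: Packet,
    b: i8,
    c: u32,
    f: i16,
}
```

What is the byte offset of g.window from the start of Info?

Packet: @0: version [1B, align 1] → 1; +3 pad (align 4); @4: length [4B, align 4] → 8; @8: flags [2B, align 2] → 10; +2 pad (align 4); @12: payload_len [4B, align 4] → 16; @16: window [2B, align 2] → 18; +2 tail pad (align 4); size 20, align 4
@0: a [8B, align 1] → 8
@8: e [8B, align 1] → 16
@16: h [88B, align 1] → 104
@104: d [4B, align 1] → 108
@108: g [20B, align 1] → 128
within Packet: window at 16
108 + 16 = 124

124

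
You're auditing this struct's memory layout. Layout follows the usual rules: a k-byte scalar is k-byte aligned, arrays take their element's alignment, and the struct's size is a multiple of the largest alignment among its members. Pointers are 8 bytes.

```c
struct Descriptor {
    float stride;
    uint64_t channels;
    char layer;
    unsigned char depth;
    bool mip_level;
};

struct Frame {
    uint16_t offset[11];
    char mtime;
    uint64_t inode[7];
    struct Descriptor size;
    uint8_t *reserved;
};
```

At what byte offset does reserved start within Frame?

104

Descriptor: 0..4  stride  (4B, 4-aligned); 4..8  -- padding (4B); 8..16  channels  (8B, 8-aligned); 16..17  layer  (1B, 1-aligned); 17..18  depth  (1B, 1-aligned); 18..19  mip_level  (1B, 1-aligned); 19..24  -- tail padding (5B); sizeof = 24, alignof = 8
0..22  offset  (22B, 2-aligned)
22..23  mtime  (1B, 1-aligned)
23..24  -- padding (1B)
24..80  inode  (56B, 8-aligned)
80..104  size  (24B, 8-aligned)
104..112  reserved  (8B, 8-aligned)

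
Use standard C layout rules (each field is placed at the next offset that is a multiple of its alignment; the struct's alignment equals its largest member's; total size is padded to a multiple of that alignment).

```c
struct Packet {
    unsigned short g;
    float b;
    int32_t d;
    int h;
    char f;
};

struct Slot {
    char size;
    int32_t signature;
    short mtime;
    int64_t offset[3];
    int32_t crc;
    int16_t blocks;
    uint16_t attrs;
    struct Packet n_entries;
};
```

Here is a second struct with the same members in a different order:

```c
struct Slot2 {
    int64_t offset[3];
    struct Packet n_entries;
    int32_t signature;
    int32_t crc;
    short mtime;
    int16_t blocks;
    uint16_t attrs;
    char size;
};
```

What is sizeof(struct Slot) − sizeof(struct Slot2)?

8

Packet: @0: g [2B, align 2] → 2; +2 pad (align 4); @4: b [4B, align 4] → 8; @8: d [4B, align 4] → 12; @12: h [4B, align 4] → 16; @16: f [1B, align 1] → 17; +3 tail pad (align 4); size 20, align 4
@0: size [1B, align 1] → 1
+3 pad (align 4)
@4: signature [4B, align 4] → 8
@8: mtime [2B, align 2] → 10
+6 pad (align 8)
@16: offset [24B, align 8] → 40
@40: crc [4B, align 4] → 44
@44: blocks [2B, align 2] → 46
@46: attrs [2B, align 2] → 48
@48: n_entries [20B, align 4] → 68
+4 tail pad (align 8)
size 72, align 8
— Slot2 —
@0: offset [24B, align 8] → 24
@24: n_entries [20B, align 4] → 44
@44: signature [4B, align 4] → 48
@48: crc [4B, align 4] → 52
@52: mtime [2B, align 2] → 54
@54: blocks [2B, align 2] → 56
@56: attrs [2B, align 2] → 58
@58: size [1B, align 1] → 59
+5 tail pad (align 8)
size 64, align 8
72 − 64 = 8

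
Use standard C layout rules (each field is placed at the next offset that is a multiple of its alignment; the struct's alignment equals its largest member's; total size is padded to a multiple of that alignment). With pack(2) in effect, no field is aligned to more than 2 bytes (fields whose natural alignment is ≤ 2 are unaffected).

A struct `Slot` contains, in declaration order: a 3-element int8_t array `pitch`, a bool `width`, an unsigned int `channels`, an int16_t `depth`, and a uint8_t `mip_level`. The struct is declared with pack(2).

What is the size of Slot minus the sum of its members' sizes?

1

@0: pitch [3B, align 1] → 3
@3: width [1B, align 1] → 4
@4: channels [4B, align 2] → 8
@8: depth [2B, align 2] → 10
@10: mip_level [1B, align 1] → 11
+1 tail pad (align 2)
size 12, align 2
data bytes 11, size 12 → padding 1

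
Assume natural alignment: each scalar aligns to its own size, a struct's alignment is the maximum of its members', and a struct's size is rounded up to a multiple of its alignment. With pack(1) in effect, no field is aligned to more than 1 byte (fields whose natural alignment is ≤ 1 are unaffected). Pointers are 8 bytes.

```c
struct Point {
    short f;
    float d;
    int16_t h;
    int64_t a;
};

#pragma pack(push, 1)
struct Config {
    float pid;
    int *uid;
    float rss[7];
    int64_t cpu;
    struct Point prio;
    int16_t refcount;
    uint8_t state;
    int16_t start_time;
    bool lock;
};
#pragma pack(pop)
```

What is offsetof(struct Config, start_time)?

75

Point: @0: f [2B, align 2] → 2; +2 pad (align 4); @4: d [4B, align 4] → 8; @8: h [2B, align 2] → 10; +6 pad (align 8); @16: a [8B, align 8] → 24; size 24, align 8
@0: pid [4B, align 1] → 4
@4: uid [8B, align 1] → 12
@12: rss [28B, align 1] → 40
@40: cpu [8B, align 1] → 48
@48: prio [24B, align 1] → 72
@72: refcount [2B, align 1] → 74
@74: state [1B, align 1] → 75
@75: start_time [2B, align 1] → 77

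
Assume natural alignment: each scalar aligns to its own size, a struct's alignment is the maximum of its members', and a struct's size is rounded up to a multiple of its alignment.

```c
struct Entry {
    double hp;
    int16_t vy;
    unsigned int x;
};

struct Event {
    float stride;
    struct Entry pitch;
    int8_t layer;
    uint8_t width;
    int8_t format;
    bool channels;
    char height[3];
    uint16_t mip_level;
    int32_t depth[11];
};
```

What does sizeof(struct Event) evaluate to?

Entry: 0..8  hp  (8B, 8-aligned); 8..10  vy  (2B, 2-aligned); 10..12  -- padding (2B); 12..16  x  (4B, 4-aligned); sizeof = 16, alignof = 8
0..4  stride  (4B, 4-aligned)
4..8  -- padding (4B)
8..24  pitch  (16B, 8-aligned)
24..25  layer  (1B, 1-aligned)
25..26  width  (1B, 1-aligned)
26..27  format  (1B, 1-aligned)
27..28  channels  (1B, 1-aligned)
28..31  height  (3B, 1-aligned)
31..32  -- padding (1B)
32..34  mip_level  (2B, 2-aligned)
34..36  -- padding (2B)
36..80  depth  (44B, 4-aligned)
sizeof = 80, alignof = 8

80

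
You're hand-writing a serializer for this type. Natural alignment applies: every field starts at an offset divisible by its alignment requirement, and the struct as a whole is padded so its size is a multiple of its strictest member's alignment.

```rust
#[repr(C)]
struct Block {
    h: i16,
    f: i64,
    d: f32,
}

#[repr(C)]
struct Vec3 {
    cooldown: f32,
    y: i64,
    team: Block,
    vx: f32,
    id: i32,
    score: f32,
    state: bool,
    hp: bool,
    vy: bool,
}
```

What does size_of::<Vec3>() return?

56

Block: @0: h [2B, align 2] → 2; +6 pad (align 8); @8: f [8B, align 8] → 16; @16: d [4B, align 4] → 20; +4 tail pad (align 8); size 24, align 8
@0: cooldown [4B, align 4] → 4
+4 pad (align 8)
@8: y [8B, align 8] → 16
@16: team [24B, align 8] → 40
@40: vx [4B, align 4] → 44
@44: id [4B, align 4] → 48
@48: score [4B, align 4] → 52
@52: state [1B, align 1] → 53
@53: hp [1B, align 1] → 54
@54: vy [1B, align 1] → 55
+1 tail pad (align 8)
size 56, align 8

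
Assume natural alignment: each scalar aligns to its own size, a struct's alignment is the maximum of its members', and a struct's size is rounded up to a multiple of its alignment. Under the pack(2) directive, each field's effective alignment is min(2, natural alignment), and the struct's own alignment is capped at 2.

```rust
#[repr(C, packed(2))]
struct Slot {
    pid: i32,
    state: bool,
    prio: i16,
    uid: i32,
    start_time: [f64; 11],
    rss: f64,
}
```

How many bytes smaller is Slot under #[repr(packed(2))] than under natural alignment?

4

natural layout:
  pid at 0 (size 4, align 4) → ends 4
  state at 4 (size 1, align 1) → ends 5
  pad 1 to align 2 for prio
  prio at 6 (size 2, align 2) → ends 8
  uid at 8 (size 4, align 4) → ends 12
  pad 4 to align 8 for start_time
  start_time at 16 (size 88, align 8) → ends 104
  rss at 104 (size 8, align 8) → ends 112
  total 112 bytes, alignment 8
packed(2) layout:
  pid at 0 (size 4, align 2) → ends 4
  state at 4 (size 1, align 1) → ends 5
  pad 1 to align 2 for prio
  prio at 6 (size 2, align 2) → ends 8
  uid at 8 (size 4, align 2) → ends 12
  start_time at 12 (size 88, align 2) → ends 100
  rss at 100 (size 8, align 2) → ends 108
  total 108 bytes, alignment 2
112 − 108 = 4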